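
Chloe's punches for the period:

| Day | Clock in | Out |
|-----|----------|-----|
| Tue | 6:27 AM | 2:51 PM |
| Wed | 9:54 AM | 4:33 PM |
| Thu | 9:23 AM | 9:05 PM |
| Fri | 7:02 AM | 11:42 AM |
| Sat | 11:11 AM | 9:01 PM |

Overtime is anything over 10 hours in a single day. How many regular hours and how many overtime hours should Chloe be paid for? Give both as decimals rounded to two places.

Regular 39.55 hours, overtime 1.70 hours

Tue: 6:27 AM–2:51 PM = 8 h 24 min
Wed: 9:54 AM–4:33 PM = 6 h 39 min
Thu: 9:23 AM–9:05 PM = 11 h 42 min
Fri: 7:02 AM–11:42 AM = 4 h 40 min
Sat: 11:11 AM–9:01 PM = 9 h 50 min
Tue reg 8 h 24 min / OT 0 h 0 min; Wed reg 6 h 39 min / OT 0 h 0 min; Thu reg 10 h 0 min / OT 1 h 42 min; Fri reg 4 h 40 min / OT 0 h 0 min; Sat reg 9 h 50 min / OT 0 h 0 min.
Totals: regular 39 h 33 min, overtime 1 h 42 min.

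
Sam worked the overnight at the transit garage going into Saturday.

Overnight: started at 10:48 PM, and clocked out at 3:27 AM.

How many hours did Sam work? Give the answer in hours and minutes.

Overnight: 10:48 PM → midnight = 1 h 12 min; midnight → 3:27 AM = 3 h 27 min; span 4 h 39 min

4 h 39 min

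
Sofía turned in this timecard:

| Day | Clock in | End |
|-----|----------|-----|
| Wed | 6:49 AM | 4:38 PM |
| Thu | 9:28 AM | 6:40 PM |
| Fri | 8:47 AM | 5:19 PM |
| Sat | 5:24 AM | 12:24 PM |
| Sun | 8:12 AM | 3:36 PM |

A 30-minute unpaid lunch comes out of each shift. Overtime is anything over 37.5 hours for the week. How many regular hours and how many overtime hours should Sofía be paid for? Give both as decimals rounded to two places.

Regular 37.50 hours, overtime 1.95 hours

Wed: 6:49 AM–4:38 PM = 9 h 49 min; less 30 min break → 9 h 19 min
Thu: 9:28 AM–6:40 PM = 9 h 12 min; less 30 min break → 8 h 42 min
Fri: 8:47 AM–5:19 PM = 8 h 32 min; less 30 min break → 8 h 2 min
Sat: 5:24 AM–12:24 PM = 7 h 0 min; less 30 min break → 6 h 30 min
Sun: 8:12 AM–3:36 PM = 7 h 24 min; less 30 min break → 6 h 54 min
Total worked: 39 h 27 min = 39.45 h.
Threshold 37.5 h → overtime 1 h 57 min, regular 37 h 30 min.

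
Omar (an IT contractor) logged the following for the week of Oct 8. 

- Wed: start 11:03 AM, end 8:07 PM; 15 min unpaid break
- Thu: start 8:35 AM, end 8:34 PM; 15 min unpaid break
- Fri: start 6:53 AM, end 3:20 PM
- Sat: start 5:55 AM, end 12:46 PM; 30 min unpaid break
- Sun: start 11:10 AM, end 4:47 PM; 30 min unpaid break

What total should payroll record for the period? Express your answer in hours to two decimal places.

40.47 hours

Wed: 11:03 AM–8:07 PM = 9 h 4 min; less 15 min break → 8 h 49 min
Thu: 8:35 AM–8:34 PM = 11 h 59 min; less 15 min break → 11 h 44 min
Fri: 6:53 AM–3:20 PM = 8 h 27 min
Sat: 5:55 AM–12:46 PM = 6 h 51 min; less 30 min break → 6 h 21 min
Sun: 11:10 AM–4:47 PM = 5 h 37 min; less 30 min break → 5 h 7 min
Total: 8 h 49 min + 11 h 44 min + 8 h 27 min + 6 h 21 min + 5 h 7 min = 40 h 28 min.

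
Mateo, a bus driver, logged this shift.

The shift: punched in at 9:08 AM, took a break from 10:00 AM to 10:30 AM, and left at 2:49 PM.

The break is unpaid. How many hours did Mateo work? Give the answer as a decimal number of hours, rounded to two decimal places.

5.18 hours

The shift: 9:08 AM–2:49 PM = 5 h 41 min; less 30 min break → 5 h 11 min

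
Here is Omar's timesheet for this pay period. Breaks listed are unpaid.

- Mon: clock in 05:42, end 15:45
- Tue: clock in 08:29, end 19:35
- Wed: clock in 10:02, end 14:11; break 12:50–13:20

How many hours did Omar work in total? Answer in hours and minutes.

24 h 48 min

Mon: 05:42–15:45 = 10 h 3 min
Tue: 08:29–19:35 = 11 h 6 min
Wed: 10:02–14:11 = 4 h 9 min; less 30 min break → 3 h 39 min
Total: 10 h 3 min + 11 h 6 min + 3 h 39 min = 24 h 48 min.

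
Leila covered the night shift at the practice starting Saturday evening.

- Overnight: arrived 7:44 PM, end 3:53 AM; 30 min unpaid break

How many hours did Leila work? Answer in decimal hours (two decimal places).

Overnight: 7:44 PM → midnight = 4 h 16 min; midnight → 3:53 AM = 3 h 53 min; span 8 h 9 min; less 30 min break → 7 h 39 min

7.65 hours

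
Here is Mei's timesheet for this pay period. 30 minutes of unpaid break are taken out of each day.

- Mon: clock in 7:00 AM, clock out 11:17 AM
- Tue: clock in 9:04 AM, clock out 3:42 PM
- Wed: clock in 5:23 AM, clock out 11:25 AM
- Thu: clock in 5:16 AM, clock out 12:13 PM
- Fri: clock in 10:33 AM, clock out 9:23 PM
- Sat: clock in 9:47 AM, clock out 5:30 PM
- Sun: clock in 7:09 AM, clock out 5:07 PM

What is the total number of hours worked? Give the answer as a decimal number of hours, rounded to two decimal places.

Mon: 7:00 AM–11:17 AM = 4 h 17 min; less 30 min break → 3 h 47 min
Tue: 9:04 AM–3:42 PM = 6 h 38 min; less 30 min break → 6 h 8 min
Wed: 5:23 AM–11:25 AM = 6 h 2 min; less 30 min break → 5 h 32 min
Thu: 5:16 AM–12:13 PM = 6 h 57 min; less 30 min break → 6 h 27 min
Fri: 10:33 AM–9:23 PM = 10 h 50 min; less 30 min break → 10 h 20 min
Sat: 9:47 AM–5:30 PM = 7 h 43 min; less 30 min break → 7 h 13 min
Sun: 7:09 AM–5:07 PM = 9 h 58 min; less 30 min break → 9 h 28 min
Total: 3 h 47 min + 6 h 8 min + 5 h 32 min + 6 h 27 min + 10 h 20 min + 7 h 13 min + 9 h 28 min = 48 h 55 min.

48.92 hours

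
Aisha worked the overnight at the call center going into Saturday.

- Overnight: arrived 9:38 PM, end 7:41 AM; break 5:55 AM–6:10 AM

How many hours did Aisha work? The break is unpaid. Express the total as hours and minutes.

9 h 48 min

Overnight: 9:38 PM → midnight = 2 h 22 min; midnight → 7:41 AM = 7 h 41 min; span 10 h 3 min; less 15 min break → 9 h 48 min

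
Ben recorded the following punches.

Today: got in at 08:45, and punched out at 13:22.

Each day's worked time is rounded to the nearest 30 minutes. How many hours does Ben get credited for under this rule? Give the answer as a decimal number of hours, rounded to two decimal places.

Today: 08:45–13:22 = 4 h 37 min → rounds to 4 h 30 min

4.50 hours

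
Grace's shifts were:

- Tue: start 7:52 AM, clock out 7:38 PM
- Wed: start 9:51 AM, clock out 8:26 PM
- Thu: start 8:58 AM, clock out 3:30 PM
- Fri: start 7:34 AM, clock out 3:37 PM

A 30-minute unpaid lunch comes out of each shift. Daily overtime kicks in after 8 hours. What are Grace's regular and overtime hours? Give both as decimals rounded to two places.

Tue: 7:52 AM–7:38 PM = 11 h 46 min; less 30 min break → 11 h 16 min
Wed: 9:51 AM–8:26 PM = 10 h 35 min; less 30 min break → 10 h 5 min
Thu: 8:58 AM–3:30 PM = 6 h 32 min; less 30 min break → 6 h 2 min
Fri: 7:34 AM–3:37 PM = 8 h 3 min; less 30 min break → 7 h 33 min
Tue reg 8 h 0 min / OT 3 h 16 min; Wed reg 8 h 0 min / OT 2 h 5 min; Thu reg 6 h 2 min / OT 0 h 0 min; Fri reg 7 h 33 min / OT 0 h 0 min.
Totals: regular 29 h 35 min, overtime 5 h 21 min.

Regular 29.58 hours, overtime 5.35 hours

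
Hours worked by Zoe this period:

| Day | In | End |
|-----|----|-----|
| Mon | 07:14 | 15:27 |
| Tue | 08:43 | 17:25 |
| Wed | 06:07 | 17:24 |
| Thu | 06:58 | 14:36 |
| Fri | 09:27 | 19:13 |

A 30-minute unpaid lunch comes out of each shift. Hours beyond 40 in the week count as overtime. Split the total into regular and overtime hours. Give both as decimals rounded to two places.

Mon: 07:14–15:27 = 8 h 13 min; less 30 min break → 7 h 43 min
Tue: 08:43–17:25 = 8 h 42 min; less 30 min break → 8 h 12 min
Wed: 06:07–17:24 = 11 h 17 min; less 30 min break → 10 h 47 min
Thu: 06:58–14:36 = 7 h 38 min; less 30 min break → 7 h 8 min
Fri: 09:27–19:13 = 9 h 46 min; less 30 min break → 9 h 16 min
Total worked: 43 h 6 min = 43.10 h.
Threshold 40 h → overtime 3 h 6 min, regular 40 h 0 min.

Regular 40.00 hours, overtime 3.10 hours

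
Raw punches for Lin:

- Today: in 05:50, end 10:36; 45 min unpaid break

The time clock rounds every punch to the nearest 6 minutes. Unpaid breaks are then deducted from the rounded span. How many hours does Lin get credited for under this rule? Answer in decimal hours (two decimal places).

Today: in 05:50→05:48, out 10:36→10:36; 4 h 48 min − 45 min = 4 h 3 min

4.05 hours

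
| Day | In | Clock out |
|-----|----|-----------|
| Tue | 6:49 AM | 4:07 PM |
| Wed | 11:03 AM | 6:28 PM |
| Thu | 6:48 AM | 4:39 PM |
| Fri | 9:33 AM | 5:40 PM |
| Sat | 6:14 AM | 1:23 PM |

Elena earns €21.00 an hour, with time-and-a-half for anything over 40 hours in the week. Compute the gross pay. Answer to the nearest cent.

€897.75

Tue: 6:49 AM–4:07 PM = 9 h 18 min
Wed: 11:03 AM–6:28 PM = 7 h 25 min
Thu: 6:48 AM–4:39 PM = 9 h 51 min
Fri: 9:33 AM–5:40 PM = 8 h 7 min
Sat: 6:14 AM–1:23 PM = 7 h 9 min
Total worked: 41 h 50 min = 2510 min.
Regular 40 h 0 min = 2400 min at €21.00/h; overtime 1 h 50 min = 110 min at €31.50/h.
Pay = (2400 × €21.00 + 110 × €31.50) ÷ 60 = €897.75.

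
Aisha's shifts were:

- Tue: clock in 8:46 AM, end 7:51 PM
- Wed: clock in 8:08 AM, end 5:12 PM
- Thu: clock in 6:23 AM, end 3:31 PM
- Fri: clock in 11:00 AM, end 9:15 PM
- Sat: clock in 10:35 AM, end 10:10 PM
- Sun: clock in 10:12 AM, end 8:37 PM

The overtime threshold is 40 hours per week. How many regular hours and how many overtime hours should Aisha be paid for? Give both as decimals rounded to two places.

Tue: 8:46 AM–7:51 PM = 11 h 5 min
Wed: 8:08 AM–5:12 PM = 9 h 4 min
Thu: 6:23 AM–3:31 PM = 9 h 8 min
Fri: 11:00 AM–9:15 PM = 10 h 15 min
Sat: 10:35 AM–10:10 PM = 11 h 35 min
Sun: 10:12 AM–8:37 PM = 10 h 25 min
Total worked: 61 h 32 min = 61.53 h.
Threshold 40 h → overtime 21 h 32 min, regular 40 h 0 min.

Regular 40.00 hours, overtime 21.53 hours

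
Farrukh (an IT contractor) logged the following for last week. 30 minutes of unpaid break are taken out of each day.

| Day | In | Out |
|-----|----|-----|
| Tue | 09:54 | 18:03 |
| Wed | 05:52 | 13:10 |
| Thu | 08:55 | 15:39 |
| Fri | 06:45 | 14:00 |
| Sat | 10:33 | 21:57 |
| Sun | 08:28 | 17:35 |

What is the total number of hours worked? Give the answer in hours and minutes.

46 h 57 min

Tue: 09:54–18:03 = 8 h 9 min; less 30 min break → 7 h 39 min
Wed: 05:52–13:10 = 7 h 18 min; less 30 min break → 6 h 48 min
Thu: 08:55–15:39 = 6 h 44 min; less 30 min break → 6 h 14 min
Fri: 06:45–14:00 = 7 h 15 min; less 30 min break → 6 h 45 min
Sat: 10:33–21:57 = 11 h 24 min; less 30 min break → 10 h 54 min
Sun: 08:28–17:35 = 9 h 7 min; less 30 min break → 8 h 37 min
Total: 7 h 39 min + 6 h 48 min + 6 h 14 min + 6 h 45 min + 10 h 54 min + 8 h 37 min = 46 h 57 min.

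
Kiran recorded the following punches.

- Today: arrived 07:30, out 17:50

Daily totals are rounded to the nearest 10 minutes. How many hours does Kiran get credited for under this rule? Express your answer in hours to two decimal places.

10.33 hours

Today: 07:30–17:50 = 10 h 20 min → rounds to 10 h 20 min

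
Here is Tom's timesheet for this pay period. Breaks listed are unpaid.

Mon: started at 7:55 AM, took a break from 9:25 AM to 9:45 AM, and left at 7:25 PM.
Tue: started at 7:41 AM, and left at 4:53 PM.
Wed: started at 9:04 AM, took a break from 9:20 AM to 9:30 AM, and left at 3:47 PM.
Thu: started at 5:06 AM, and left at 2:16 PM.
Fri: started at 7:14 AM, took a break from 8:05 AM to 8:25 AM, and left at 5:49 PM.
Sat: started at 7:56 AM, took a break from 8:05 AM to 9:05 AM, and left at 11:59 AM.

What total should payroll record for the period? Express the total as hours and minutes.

49 h 23 min

Mon: 7:55 AM–7:25 PM = 11 h 30 min; less 20 min break → 11 h 10 min
Tue: 7:41 AM–4:53 PM = 9 h 12 min
Wed: 9:04 AM–3:47 PM = 6 h 43 min; less 10 min break → 6 h 33 min
Thu: 5:06 AM–2:16 PM = 9 h 10 min
Fri: 7:14 AM–5:49 PM = 10 h 35 min; less 20 min break → 10 h 15 min
Sat: 7:56 AM–11:59 AM = 4 h 3 min; less 60 min break → 3 h 3 min
Total: 11 h 10 min + 9 h 12 min + 6 h 33 min + 9 h 10 min + 10 h 15 min + 3 h 3 min = 49 h 23 min.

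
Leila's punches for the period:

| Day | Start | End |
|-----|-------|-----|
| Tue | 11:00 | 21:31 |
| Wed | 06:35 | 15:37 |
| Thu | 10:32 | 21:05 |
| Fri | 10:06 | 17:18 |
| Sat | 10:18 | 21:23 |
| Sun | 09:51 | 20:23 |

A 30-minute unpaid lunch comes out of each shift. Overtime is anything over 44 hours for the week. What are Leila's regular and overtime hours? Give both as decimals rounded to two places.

Regular 44.00 hours, overtime 11.92 hours

Tue: 11:00–21:31 = 10 h 31 min; less 30 min break → 10 h 1 min
Wed: 06:35–15:37 = 9 h 2 min; less 30 min break → 8 h 32 min
Thu: 10:32–21:05 = 10 h 33 min; less 30 min break → 10 h 3 min
Fri: 10:06–17:18 = 7 h 12 min; less 30 min break → 6 h 42 min
Sat: 10:18–21:23 = 11 h 5 min; less 30 min break → 10 h 35 min
Sun: 09:51–20:23 = 10 h 32 min; less 30 min break → 10 h 2 min
Total worked: 55 h 55 min = 55.92 h.
Threshold 44 h → overtime 11 h 55 min, regular 44 h 0 min.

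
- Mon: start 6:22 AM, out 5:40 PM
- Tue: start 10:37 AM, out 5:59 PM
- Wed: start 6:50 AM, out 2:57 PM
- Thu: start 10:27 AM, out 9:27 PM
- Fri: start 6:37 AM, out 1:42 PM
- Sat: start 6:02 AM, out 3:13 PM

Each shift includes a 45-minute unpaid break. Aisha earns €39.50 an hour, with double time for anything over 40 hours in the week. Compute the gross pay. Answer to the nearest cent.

Mon: 6:22 AM–5:40 PM = 11 h 18 min; less 45 min break → 10 h 33 min
Tue: 10:37 AM–5:59 PM = 7 h 22 min; less 45 min break → 6 h 37 min
Wed: 6:50 AM–2:57 PM = 8 h 7 min; less 45 min break → 7 h 22 min
Thu: 10:27 AM–9:27 PM = 11 h 0 min; less 45 min break → 10 h 15 min
Fri: 6:37 AM–1:42 PM = 7 h 5 min; less 45 min break → 6 h 20 min
Sat: 6:02 AM–3:13 PM = 9 h 11 min; less 45 min break → 8 h 26 min
Total worked: 49 h 33 min = 2973 min.
Regular 40 h 0 min = 2400 min at €39.50/h; overtime 9 h 33 min = 573 min at €79.00/h.
Pay = (2400 × €39.50 + 573 × €79.00) ÷ 60 = €2334.45.

€2334.45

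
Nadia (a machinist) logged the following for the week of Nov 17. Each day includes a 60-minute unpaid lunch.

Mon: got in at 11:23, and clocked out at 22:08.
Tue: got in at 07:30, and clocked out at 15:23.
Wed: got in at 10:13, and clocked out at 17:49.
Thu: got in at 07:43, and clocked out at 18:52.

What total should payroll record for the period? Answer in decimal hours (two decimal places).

Mon: 11:23–22:08 = 10 h 45 min; less 60 min break → 9 h 45 min
Tue: 07:30–15:23 = 7 h 53 min; less 60 min break → 6 h 53 min
Wed: 10:13–17:49 = 7 h 36 min; less 60 min break → 6 h 36 min
Thu: 07:43–18:52 = 11 h 9 min; less 60 min break → 10 h 9 min
Total: 9 h 45 min + 6 h 53 min + 6 h 36 min + 10 h 9 min = 33 h 23 min.

33.38 hours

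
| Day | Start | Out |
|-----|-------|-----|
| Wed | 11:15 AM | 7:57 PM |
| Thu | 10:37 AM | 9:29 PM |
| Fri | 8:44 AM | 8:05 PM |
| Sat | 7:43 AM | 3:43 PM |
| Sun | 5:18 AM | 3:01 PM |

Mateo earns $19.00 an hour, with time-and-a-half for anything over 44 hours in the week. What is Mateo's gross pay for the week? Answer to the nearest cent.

$968.05

Wed: 11:15 AM–7:57 PM = 8 h 42 min
Thu: 10:37 AM–9:29 PM = 10 h 52 min
Fri: 8:44 AM–8:05 PM = 11 h 21 min
Sat: 7:43 AM–3:43 PM = 8 h 0 min
Sun: 5:18 AM–3:01 PM = 9 h 43 min
Total worked: 48 h 38 min = 2918 min.
Regular 44 h 0 min = 2640 min at $19.00/h; overtime 4 h 38 min = 278 min at $28.50/h.
Pay = (2640 × $19.00 + 278 × $28.50) ÷ 60 = $968.05.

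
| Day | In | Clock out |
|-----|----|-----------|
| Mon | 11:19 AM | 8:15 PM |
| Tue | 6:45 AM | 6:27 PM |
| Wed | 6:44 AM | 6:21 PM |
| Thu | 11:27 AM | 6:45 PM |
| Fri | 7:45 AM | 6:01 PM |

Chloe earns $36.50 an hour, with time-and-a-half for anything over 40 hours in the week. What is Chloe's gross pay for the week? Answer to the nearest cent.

Mon: 11:19 AM–8:15 PM = 8 h 56 min
Tue: 6:45 AM–6:27 PM = 11 h 42 min
Wed: 6:44 AM–6:21 PM = 11 h 37 min
Thu: 11:27 AM–6:45 PM = 7 h 18 min
Fri: 7:45 AM–6:01 PM = 10 h 16 min
Total worked: 49 h 49 min = 2989 min.
Regular 40 h 0 min = 2400 min at $36.50/h; overtime 9 h 49 min = 589 min at $54.75/h.
Pay = (2400 × $36.50 + 589 × $54.75) ÷ 60 = $1997.46.

$1997.46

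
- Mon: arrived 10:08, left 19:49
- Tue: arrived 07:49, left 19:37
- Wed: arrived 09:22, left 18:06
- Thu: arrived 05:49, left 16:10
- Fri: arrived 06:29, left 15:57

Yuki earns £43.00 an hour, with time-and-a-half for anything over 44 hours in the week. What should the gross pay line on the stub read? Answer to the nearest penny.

£2281.15

Mon: 10:08–19:49 = 9 h 41 min
Tue: 07:49–19:37 = 11 h 48 min
Wed: 09:22–18:06 = 8 h 44 min
Thu: 05:49–16:10 = 10 h 21 min
Fri: 06:29–15:57 = 9 h 28 min
Total worked: 50 h 2 min = 3002 min.
Regular 44 h 0 min = 2640 min at £43.00/h; overtime 6 h 2 min = 362 min at £64.50/h.
Pay = (2640 × £43.00 + 362 × £64.50) ÷ 60 = £2281.15.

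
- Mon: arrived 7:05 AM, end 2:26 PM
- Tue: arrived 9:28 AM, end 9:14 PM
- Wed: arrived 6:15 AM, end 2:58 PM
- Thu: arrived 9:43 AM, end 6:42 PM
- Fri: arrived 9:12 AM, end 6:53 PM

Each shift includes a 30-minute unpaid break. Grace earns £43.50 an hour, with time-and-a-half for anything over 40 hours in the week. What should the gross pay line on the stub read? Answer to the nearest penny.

£2001.00

Mon: 7:05 AM–2:26 PM = 7 h 21 min; less 30 min break → 6 h 51 min
Tue: 9:28 AM–9:14 PM = 11 h 46 min; less 30 min break → 11 h 16 min
Wed: 6:15 AM–2:58 PM = 8 h 43 min; less 30 min break → 8 h 13 min
Thu: 9:43 AM–6:42 PM = 8 h 59 min; less 30 min break → 8 h 29 min
Fri: 9:12 AM–6:53 PM = 9 h 41 min; less 30 min break → 9 h 11 min
Total worked: 44 h 0 min = 2640 min.
Regular 40 h 0 min = 2400 min at £43.50/h; overtime 4 h 0 min = 240 min at £65.25/h.
Pay = (2400 × £43.50 + 240 × £65.25) ÷ 60 = £2001.00.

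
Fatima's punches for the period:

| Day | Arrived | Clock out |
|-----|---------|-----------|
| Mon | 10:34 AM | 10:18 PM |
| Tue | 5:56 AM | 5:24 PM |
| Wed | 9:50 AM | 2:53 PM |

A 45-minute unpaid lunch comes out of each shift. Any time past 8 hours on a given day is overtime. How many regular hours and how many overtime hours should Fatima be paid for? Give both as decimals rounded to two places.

Regular 20.30 hours, overtime 5.70 hours

Mon: 10:34 AM–10:18 PM = 11 h 44 min; less 45 min break → 10 h 59 min
Tue: 5:56 AM–5:24 PM = 11 h 28 min; less 45 min break → 10 h 43 min
Wed: 9:50 AM–2:53 PM = 5 h 3 min; less 45 min break → 4 h 18 min
Mon reg 8 h 0 min / OT 2 h 59 min; Tue reg 8 h 0 min / OT 2 h 43 min; Wed reg 4 h 18 min / OT 0 h 0 min.
Totals: regular 20 h 18 min, overtime 5 h 42 min.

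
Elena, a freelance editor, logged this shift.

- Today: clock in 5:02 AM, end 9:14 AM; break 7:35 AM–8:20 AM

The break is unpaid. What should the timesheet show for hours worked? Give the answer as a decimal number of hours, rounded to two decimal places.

Today: 5:02 AM–9:14 AM = 4 h 12 min; less 45 min break → 3 h 27 min

3.45 hours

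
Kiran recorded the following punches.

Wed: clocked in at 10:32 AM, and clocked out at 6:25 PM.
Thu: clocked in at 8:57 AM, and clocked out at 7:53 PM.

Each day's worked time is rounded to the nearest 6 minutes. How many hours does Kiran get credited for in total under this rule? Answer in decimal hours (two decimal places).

18.80 hours

Wed: 10:32 AM–6:25 PM = 7 h 53 min → rounds to 7 h 54 min
Thu: 8:57 AM–7:53 PM = 10 h 56 min → rounds to 10 h 54 min
Total credited: 18 h 48 min.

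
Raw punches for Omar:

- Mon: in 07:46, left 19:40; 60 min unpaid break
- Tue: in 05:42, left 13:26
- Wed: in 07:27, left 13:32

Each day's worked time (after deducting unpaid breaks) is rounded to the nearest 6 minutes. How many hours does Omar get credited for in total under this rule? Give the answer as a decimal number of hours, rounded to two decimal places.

24.70 hours

Mon: 07:46–19:40 = 11 h 54 min − 60 min = 10 h 54 min → rounds to 10 h 54 min
Tue: 05:42–13:26 = 7 h 44 min → rounds to 7 h 42 min
Wed: 07:27–13:32 = 6 h 5 min → rounds to 6 h 6 min
Total credited: 24 h 42 min.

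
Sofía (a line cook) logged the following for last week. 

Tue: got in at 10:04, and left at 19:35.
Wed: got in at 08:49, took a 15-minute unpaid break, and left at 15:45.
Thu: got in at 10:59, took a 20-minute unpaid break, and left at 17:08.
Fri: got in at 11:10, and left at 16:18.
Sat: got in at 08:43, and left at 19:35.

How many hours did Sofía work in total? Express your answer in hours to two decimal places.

38.02 hours

Tue: 10:04–19:35 = 9 h 31 min
Wed: 08:49–15:45 = 6 h 56 min; less 15 min break → 6 h 41 min
Thu: 10:59–17:08 = 6 h 9 min; less 20 min break → 5 h 49 min
Fri: 11:10–16:18 = 5 h 8 min
Sat: 08:43–19:35 = 10 h 52 min
Total: 9 h 31 min + 6 h 41 min + 5 h 49 min + 5 h 8 min + 10 h 52 min = 38 h 1 min.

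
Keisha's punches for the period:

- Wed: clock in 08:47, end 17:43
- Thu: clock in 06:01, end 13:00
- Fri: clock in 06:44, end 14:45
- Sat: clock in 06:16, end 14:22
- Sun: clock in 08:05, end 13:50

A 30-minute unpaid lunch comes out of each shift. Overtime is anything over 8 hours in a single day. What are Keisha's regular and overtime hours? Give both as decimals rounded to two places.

Regular 34.85 hours, overtime 0.43 hours

Wed: 08:47–17:43 = 8 h 56 min; less 30 min break → 8 h 26 min
Thu: 06:01–13:00 = 6 h 59 min; less 30 min break → 6 h 29 min
Fri: 06:44–14:45 = 8 h 1 min; less 30 min break → 7 h 31 min
Sat: 06:16–14:22 = 8 h 6 min; less 30 min break → 7 h 36 min
Sun: 08:05–13:50 = 5 h 45 min; less 30 min break → 5 h 15 min
Wed reg 8 h 0 min / OT 0 h 26 min; Thu reg 6 h 29 min / OT 0 h 0 min; Fri reg 7 h 31 min / OT 0 h 0 min; Sat reg 7 h 36 min / OT 0 h 0 min; Sun reg 5 h 15 min / OT 0 h 0 min.
Totals: regular 34 h 51 min, overtime 0 h 26 min.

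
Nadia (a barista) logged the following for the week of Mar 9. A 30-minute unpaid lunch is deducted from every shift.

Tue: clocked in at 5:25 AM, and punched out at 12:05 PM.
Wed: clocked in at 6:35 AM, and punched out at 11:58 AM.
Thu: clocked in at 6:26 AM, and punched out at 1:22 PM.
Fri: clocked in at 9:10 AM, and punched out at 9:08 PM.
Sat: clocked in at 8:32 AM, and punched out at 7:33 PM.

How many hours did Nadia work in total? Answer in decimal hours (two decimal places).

Tue: 5:25 AM–12:05 PM = 6 h 40 min; less 30 min break → 6 h 10 min
Wed: 6:35 AM–11:58 AM = 5 h 23 min; less 30 min break → 4 h 53 min
Thu: 6:26 AM–1:22 PM = 6 h 56 min; less 30 min break → 6 h 26 min
Fri: 9:10 AM–9:08 PM = 11 h 58 min; less 30 min break → 11 h 28 min
Sat: 8:32 AM–7:33 PM = 11 h 1 min; less 30 min break → 10 h 31 min
Total: 6 h 10 min + 4 h 53 min + 6 h 26 min + 11 h 28 min + 10 h 31 min = 39 h 28 min.

39.47 hours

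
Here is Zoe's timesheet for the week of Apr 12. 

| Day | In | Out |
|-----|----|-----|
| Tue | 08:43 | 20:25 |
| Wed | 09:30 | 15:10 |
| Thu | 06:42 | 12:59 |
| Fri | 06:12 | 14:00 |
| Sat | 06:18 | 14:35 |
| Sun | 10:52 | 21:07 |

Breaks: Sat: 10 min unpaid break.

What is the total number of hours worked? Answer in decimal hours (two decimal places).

49.82 hours

Tue: 08:43–20:25 = 11 h 42 min
Wed: 09:30–15:10 = 5 h 40 min
Thu: 06:42–12:59 = 6 h 17 min
Fri: 06:12–14:00 = 7 h 48 min
Sat: 06:18–14:35 = 8 h 17 min; less 10 min break → 8 h 7 min
Sun: 10:52–21:07 = 10 h 15 min
Total: 11 h 42 min + 5 h 40 min + 6 h 17 min + 7 h 48 min + 8 h 7 min + 10 h 15 min = 49 h 49 min.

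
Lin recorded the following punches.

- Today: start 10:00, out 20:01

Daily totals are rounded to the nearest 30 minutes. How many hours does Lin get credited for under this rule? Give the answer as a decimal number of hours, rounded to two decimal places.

Today: 10:00–20:01 = 10 h 1 min → rounds to 10 h 0 min

10.00 hours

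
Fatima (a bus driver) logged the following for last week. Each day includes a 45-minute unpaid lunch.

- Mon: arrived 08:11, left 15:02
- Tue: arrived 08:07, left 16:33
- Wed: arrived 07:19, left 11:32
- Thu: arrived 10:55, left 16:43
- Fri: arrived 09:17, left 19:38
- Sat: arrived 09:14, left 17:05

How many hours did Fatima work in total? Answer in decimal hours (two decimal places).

39.00 hours

Mon: 08:11–15:02 = 6 h 51 min; less 45 min break → 6 h 6 min
Tue: 08:07–16:33 = 8 h 26 min; less 45 min break → 7 h 41 min
Wed: 07:19–11:32 = 4 h 13 min; less 45 min break → 3 h 28 min
Thu: 10:55–16:43 = 5 h 48 min; less 45 min break → 5 h 3 min
Fri: 09:17–19:38 = 10 h 21 min; less 45 min break → 9 h 36 min
Sat: 09:14–17:05 = 7 h 51 min; less 45 min break → 7 h 6 min
Total: 6 h 6 min + 7 h 41 min + 3 h 28 min + 5 h 3 min + 9 h 36 min + 7 h 6 min = 39 h 0 min.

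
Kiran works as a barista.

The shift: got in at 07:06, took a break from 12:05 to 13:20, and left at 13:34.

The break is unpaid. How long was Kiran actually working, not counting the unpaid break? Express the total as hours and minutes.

5 h 13 min

The shift: 07:06–13:34 = 6 h 28 min; less 75 min break → 5 h 13 min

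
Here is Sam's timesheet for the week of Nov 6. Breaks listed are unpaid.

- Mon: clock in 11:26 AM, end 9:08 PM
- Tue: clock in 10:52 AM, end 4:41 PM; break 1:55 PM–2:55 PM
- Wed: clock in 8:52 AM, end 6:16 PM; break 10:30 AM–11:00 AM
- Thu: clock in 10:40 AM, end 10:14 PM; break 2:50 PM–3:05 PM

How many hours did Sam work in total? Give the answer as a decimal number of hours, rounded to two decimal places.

Mon: 11:26 AM–9:08 PM = 9 h 42 min
Tue: 10:52 AM–4:41 PM = 5 h 49 min; less 60 min break → 4 h 49 min
Wed: 8:52 AM–6:16 PM = 9 h 24 min; less 30 min break → 8 h 54 min
Thu: 10:40 AM–10:14 PM = 11 h 34 min; less 15 min break → 11 h 19 min
Total: 9 h 42 min + 4 h 49 min + 8 h 54 min + 11 h 19 min = 34 h 44 min.

34.73 hours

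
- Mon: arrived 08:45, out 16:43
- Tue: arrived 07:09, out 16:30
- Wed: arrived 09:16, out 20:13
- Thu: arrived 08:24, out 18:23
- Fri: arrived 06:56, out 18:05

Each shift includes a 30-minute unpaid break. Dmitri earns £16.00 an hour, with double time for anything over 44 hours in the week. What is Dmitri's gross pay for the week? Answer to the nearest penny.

£796.80

Mon: 08:45–16:43 = 7 h 58 min; less 30 min break → 7 h 28 min
Tue: 07:09–16:30 = 9 h 21 min; less 30 min break → 8 h 51 min
Wed: 09:16–20:13 = 10 h 57 min; less 30 min break → 10 h 27 min
Thu: 08:24–18:23 = 9 h 59 min; less 30 min break → 9 h 29 min
Fri: 06:56–18:05 = 11 h 9 min; less 30 min break → 10 h 39 min
Total worked: 46 h 54 min = 2814 min.
Regular 44 h 0 min = 2640 min at £16.00/h; overtime 2 h 54 min = 174 min at £32.00/h.
Pay = (2640 × £16.00 + 174 × £32.00) ÷ 60 = £796.80.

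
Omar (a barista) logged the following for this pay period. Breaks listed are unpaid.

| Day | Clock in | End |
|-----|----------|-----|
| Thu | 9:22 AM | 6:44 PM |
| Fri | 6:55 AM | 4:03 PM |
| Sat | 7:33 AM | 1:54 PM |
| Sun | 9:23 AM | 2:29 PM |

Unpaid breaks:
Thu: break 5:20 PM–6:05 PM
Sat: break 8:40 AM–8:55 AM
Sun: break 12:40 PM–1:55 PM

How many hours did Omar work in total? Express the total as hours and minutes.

Thu: 9:22 AM–6:44 PM = 9 h 22 min; less 45 min break → 8 h 37 min
Fri: 6:55 AM–4:03 PM = 9 h 8 min
Sat: 7:33 AM–1:54 PM = 6 h 21 min; less 15 min break → 6 h 6 min
Sun: 9:23 AM–2:29 PM = 5 h 6 min; less 75 min break → 3 h 51 min
Total: 8 h 37 min + 9 h 8 min + 6 h 6 min + 3 h 51 min = 27 h 42 min.

27 h 42 min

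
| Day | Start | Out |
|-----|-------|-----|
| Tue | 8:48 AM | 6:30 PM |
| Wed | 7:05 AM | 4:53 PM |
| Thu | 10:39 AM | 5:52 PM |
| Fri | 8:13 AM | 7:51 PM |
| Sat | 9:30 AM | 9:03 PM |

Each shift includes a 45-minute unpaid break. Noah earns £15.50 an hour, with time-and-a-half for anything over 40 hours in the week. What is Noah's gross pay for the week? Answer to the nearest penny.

Tue: 8:48 AM–6:30 PM = 9 h 42 min; less 45 min break → 8 h 57 min
Wed: 7:05 AM–4:53 PM = 9 h 48 min; less 45 min break → 9 h 3 min
Thu: 10:39 AM–5:52 PM = 7 h 13 min; less 45 min break → 6 h 28 min
Fri: 8:13 AM–7:51 PM = 11 h 38 min; less 45 min break → 10 h 53 min
Sat: 9:30 AM–9:03 PM = 11 h 33 min; less 45 min break → 10 h 48 min
Total worked: 46 h 9 min = 2769 min.
Regular 40 h 0 min = 2400 min at £15.50/h; overtime 6 h 9 min = 369 min at £23.25/h.
Pay = (2400 × £15.50 + 369 × £23.25) ÷ 60 = £762.99.

£762.99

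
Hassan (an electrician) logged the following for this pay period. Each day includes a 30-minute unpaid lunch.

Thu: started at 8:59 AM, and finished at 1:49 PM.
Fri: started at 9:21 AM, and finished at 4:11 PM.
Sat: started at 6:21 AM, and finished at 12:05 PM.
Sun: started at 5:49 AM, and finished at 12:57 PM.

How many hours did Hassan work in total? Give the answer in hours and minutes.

Thu: 8:59 AM–1:49 PM = 4 h 50 min; less 30 min break → 4 h 20 min
Fri: 9:21 AM–4:11 PM = 6 h 50 min; less 30 min break → 6 h 20 min
Sat: 6:21 AM–12:05 PM = 5 h 44 min; less 30 min break → 5 h 14 min
Sun: 5:49 AM–12:57 PM = 7 h 8 min; less 30 min break → 6 h 38 min
Total: 4 h 20 min + 6 h 20 min + 5 h 14 min + 6 h 38 min = 22 h 32 min.

22 h 32 min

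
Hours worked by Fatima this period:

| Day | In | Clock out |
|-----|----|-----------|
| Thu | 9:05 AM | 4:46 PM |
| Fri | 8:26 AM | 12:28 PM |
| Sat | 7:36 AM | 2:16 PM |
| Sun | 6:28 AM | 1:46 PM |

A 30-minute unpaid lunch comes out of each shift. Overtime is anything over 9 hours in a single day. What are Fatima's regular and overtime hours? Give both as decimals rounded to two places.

Thu: 9:05 AM–4:46 PM = 7 h 41 min; less 30 min break → 7 h 11 min
Fri: 8:26 AM–12:28 PM = 4 h 2 min; less 30 min break → 3 h 32 min
Sat: 7:36 AM–2:16 PM = 6 h 40 min; less 30 min break → 6 h 10 min
Sun: 6:28 AM–1:46 PM = 7 h 18 min; less 30 min break → 6 h 48 min
Thu reg 7 h 11 min / OT 0 h 0 min; Fri reg 3 h 32 min / OT 0 h 0 min; Sat reg 6 h 10 min / OT 0 h 0 min; Sun reg 6 h 48 min / OT 0 h 0 min.
Totals: regular 23 h 41 min, overtime 0 h 0 min.

Regular 23.68 hours, overtime 0.00 hours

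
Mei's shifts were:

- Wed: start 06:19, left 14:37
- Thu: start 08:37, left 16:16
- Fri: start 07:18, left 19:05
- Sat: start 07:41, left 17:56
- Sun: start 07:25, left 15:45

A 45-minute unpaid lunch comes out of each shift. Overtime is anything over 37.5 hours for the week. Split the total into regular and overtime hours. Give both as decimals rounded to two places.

Regular 37.50 hours, overtime 5.07 hours

Wed: 06:19–14:37 = 8 h 18 min; less 45 min break → 7 h 33 min
Thu: 08:37–16:16 = 7 h 39 min; less 45 min break → 6 h 54 min
Fri: 07:18–19:05 = 11 h 47 min; less 45 min break → 11 h 2 min
Sat: 07:41–17:56 = 10 h 15 min; less 45 min break → 9 h 30 min
Sun: 07:25–15:45 = 8 h 20 min; less 45 min break → 7 h 35 min
Total worked: 42 h 34 min = 42.57 h.
Threshold 37.5 h → overtime 5 h 4 min, regular 37 h 30 min.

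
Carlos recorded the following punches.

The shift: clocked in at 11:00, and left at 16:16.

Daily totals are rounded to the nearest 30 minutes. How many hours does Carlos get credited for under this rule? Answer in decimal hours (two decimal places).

The shift: 11:00–16:16 = 5 h 16 min → rounds to 5 h 30 min

5.50 hours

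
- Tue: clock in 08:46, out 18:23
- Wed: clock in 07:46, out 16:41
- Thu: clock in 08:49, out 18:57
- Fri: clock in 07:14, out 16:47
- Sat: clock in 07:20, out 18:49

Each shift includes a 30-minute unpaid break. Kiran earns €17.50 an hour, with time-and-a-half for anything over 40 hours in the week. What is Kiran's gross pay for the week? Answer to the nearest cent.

€889.00

Tue: 08:46–18:23 = 9 h 37 min; less 30 min break → 9 h 7 min
Wed: 07:46–16:41 = 8 h 55 min; less 30 min break → 8 h 25 min
Thu: 08:49–18:57 = 10 h 8 min; less 30 min break → 9 h 38 min
Fri: 07:14–16:47 = 9 h 33 min; less 30 min break → 9 h 3 min
Sat: 07:20–18:49 = 11 h 29 min; less 30 min break → 10 h 59 min
Total worked: 47 h 12 min = 2832 min.
Regular 40 h 0 min = 2400 min at €17.50/h; overtime 7 h 12 min = 432 min at €26.25/h.
Pay = (2400 × €17.50 + 432 × €26.25) ÷ 60 = €889.00.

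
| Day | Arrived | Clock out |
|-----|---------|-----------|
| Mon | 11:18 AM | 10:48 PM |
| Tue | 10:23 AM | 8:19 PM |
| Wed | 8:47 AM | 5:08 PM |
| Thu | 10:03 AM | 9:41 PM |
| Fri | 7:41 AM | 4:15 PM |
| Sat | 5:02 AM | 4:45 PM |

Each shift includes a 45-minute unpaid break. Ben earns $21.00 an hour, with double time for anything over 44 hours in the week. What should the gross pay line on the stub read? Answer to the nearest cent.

Mon: 11:18 AM–10:48 PM = 11 h 30 min; less 45 min break → 10 h 45 min
Tue: 10:23 AM–8:19 PM = 9 h 56 min; less 45 min break → 9 h 11 min
Wed: 8:47 AM–5:08 PM = 8 h 21 min; less 45 min break → 7 h 36 min
Thu: 10:03 AM–9:41 PM = 11 h 38 min; less 45 min break → 10 h 53 min
Fri: 7:41 AM–4:15 PM = 8 h 34 min; less 45 min break → 7 h 49 min
Sat: 5:02 AM–4:45 PM = 11 h 43 min; less 45 min break → 10 h 58 min
Total worked: 57 h 12 min = 3432 min.
Regular 44 h 0 min = 2640 min at $21.00/h; overtime 13 h 12 min = 792 min at $42.00/h.
Pay = (2640 × $21.00 + 792 × $42.00) ÷ 60 = $1478.40.

$1478.40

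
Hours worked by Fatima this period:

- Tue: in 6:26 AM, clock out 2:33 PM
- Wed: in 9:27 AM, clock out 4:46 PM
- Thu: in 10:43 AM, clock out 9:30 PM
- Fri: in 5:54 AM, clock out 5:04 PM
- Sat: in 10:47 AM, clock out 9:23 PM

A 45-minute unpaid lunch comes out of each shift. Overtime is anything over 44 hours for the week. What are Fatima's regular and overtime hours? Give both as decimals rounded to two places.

Regular 44.00 hours, overtime 0.23 hours

Tue: 6:26 AM–2:33 PM = 8 h 7 min; less 45 min break → 7 h 22 min
Wed: 9:27 AM–4:46 PM = 7 h 19 min; less 45 min break → 6 h 34 min
Thu: 10:43 AM–9:30 PM = 10 h 47 min; less 45 min break → 10 h 2 min
Fri: 5:54 AM–5:04 PM = 11 h 10 min; less 45 min break → 10 h 25 min
Sat: 10:47 AM–9:23 PM = 10 h 36 min; less 45 min break → 9 h 51 min
Total worked: 44 h 14 min = 44.23 h.
Threshold 44 h → overtime 0 h 14 min, regular 44 h 0 min.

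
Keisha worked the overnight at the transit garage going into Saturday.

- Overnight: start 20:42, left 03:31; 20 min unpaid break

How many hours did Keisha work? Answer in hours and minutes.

6 h 29 min

Overnight: 20:42 → midnight = 3 h 18 min; midnight → 03:31 = 3 h 31 min; span 6 h 49 min; less 20 min break → 6 h 29 min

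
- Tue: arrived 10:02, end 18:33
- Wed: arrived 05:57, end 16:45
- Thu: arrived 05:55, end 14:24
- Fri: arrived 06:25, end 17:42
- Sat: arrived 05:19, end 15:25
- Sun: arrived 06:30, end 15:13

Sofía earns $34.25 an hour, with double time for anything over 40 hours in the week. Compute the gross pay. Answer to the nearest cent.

$2596.15

Tue: 10:02–18:33 = 8 h 31 min
Wed: 05:57–16:45 = 10 h 48 min
Thu: 05:55–14:24 = 8 h 29 min
Fri: 06:25–17:42 = 11 h 17 min
Sat: 05:19–15:25 = 10 h 6 min
Sun: 06:30–15:13 = 8 h 43 min
Total worked: 57 h 54 min = 3474 min.
Regular 40 h 0 min = 2400 min at $34.25/h; overtime 17 h 54 min = 1074 min at $68.50/h.
Pay = (2400 × $34.25 + 1074 × $68.50) ÷ 60 = $2596.15.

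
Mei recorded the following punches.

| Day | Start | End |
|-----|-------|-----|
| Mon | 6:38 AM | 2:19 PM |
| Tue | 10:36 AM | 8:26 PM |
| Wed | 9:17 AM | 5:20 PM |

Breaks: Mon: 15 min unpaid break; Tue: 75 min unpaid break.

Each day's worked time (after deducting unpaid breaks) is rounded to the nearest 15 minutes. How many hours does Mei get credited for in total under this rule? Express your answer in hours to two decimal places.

Mon: 6:38 AM–2:19 PM = 7 h 41 min − 15 min = 7 h 26 min → rounds to 7 h 30 min
Tue: 10:36 AM–8:26 PM = 9 h 50 min − 75 min = 8 h 35 min → rounds to 8 h 30 min
Wed: 9:17 AM–5:20 PM = 8 h 3 min → rounds to 8 h 0 min
Total credited: 24 h 0 min.

24.00 hours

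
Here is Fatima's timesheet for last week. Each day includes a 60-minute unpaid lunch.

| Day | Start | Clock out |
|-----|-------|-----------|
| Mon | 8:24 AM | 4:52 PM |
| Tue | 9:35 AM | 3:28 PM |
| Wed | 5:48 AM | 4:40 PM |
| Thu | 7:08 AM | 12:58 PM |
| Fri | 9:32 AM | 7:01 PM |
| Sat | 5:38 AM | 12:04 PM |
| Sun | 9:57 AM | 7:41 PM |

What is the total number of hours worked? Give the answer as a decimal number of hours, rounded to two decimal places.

Mon: 8:24 AM–4:52 PM = 8 h 28 min; less 60 min break → 7 h 28 min
Tue: 9:35 AM–3:28 PM = 5 h 53 min; less 60 min break → 4 h 53 min
Wed: 5:48 AM–4:40 PM = 10 h 52 min; less 60 min break → 9 h 52 min
Thu: 7:08 AM–12:58 PM = 5 h 50 min; less 60 min break → 4 h 50 min
Fri: 9:32 AM–7:01 PM = 9 h 29 min; less 60 min break → 8 h 29 min
Sat: 5:38 AM–12:04 PM = 6 h 26 min; less 60 min break → 5 h 26 min
Sun: 9:57 AM–7:41 PM = 9 h 44 min; less 60 min break → 8 h 44 min
Total: 7 h 28 min + 4 h 53 min + 9 h 52 min + 4 h 50 min + 8 h 29 min + 5 h 26 min + 8 h 44 min = 49 h 42 min.

49.70 hours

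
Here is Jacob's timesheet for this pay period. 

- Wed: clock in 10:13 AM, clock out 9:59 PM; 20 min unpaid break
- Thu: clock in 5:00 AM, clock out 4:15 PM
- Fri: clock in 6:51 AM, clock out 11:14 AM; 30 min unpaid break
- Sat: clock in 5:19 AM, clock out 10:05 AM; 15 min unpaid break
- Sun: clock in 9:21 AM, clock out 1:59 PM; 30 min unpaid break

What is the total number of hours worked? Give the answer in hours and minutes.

Wed: 10:13 AM–9:59 PM = 11 h 46 min; less 20 min break → 11 h 26 min
Thu: 5:00 AM–4:15 PM = 11 h 15 min
Fri: 6:51 AM–11:14 AM = 4 h 23 min; less 30 min break → 3 h 53 min
Sat: 5:19 AM–10:05 AM = 4 h 46 min; less 15 min break → 4 h 31 min
Sun: 9:21 AM–1:59 PM = 4 h 38 min; less 30 min break → 4 h 8 min
Total: 11 h 26 min + 11 h 15 min + 3 h 53 min + 4 h 31 min + 4 h 8 min = 35 h 13 min.

35 h 13 min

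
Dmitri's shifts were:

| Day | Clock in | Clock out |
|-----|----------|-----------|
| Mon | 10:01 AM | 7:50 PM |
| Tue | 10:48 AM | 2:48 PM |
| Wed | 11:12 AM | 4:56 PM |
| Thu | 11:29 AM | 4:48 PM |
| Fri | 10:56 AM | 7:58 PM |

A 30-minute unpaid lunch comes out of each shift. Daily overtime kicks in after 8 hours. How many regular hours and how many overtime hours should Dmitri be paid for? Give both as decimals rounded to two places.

Mon: 10:01 AM–7:50 PM = 9 h 49 min; less 30 min break → 9 h 19 min
Tue: 10:48 AM–2:48 PM = 4 h 0 min; less 30 min break → 3 h 30 min
Wed: 11:12 AM–4:56 PM = 5 h 44 min; less 30 min break → 5 h 14 min
Thu: 11:29 AM–4:48 PM = 5 h 19 min; less 30 min break → 4 h 49 min
Fri: 10:56 AM–7:58 PM = 9 h 2 min; less 30 min break → 8 h 32 min
Mon reg 8 h 0 min / OT 1 h 19 min; Tue reg 3 h 30 min / OT 0 h 0 min; Wed reg 5 h 14 min / OT 0 h 0 min; Thu reg 4 h 49 min / OT 0 h 0 min; Fri reg 8 h 0 min / OT 0 h 32 min.
Totals: regular 29 h 33 min, overtime 1 h 51 min.

Regular 29.55 hours, overtime 1.85 hours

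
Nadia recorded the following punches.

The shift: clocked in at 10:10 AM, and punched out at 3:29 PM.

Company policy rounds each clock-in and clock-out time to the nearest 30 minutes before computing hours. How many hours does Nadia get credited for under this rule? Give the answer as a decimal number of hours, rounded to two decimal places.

The shift: in 10:10 AM→10:00 AM, out 3:29 PM→3:30 PM; 5 h 30 min

5.50 hours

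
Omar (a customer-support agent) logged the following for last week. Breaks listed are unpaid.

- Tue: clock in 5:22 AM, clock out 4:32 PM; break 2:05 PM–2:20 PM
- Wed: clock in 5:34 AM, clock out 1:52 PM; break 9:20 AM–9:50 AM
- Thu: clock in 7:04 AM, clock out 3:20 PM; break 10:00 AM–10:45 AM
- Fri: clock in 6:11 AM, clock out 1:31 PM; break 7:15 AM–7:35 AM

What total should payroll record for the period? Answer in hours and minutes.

33 h 14 min

Tue: 5:22 AM–4:32 PM = 11 h 10 min; less 15 min break → 10 h 55 min
Wed: 5:34 AM–1:52 PM = 8 h 18 min; less 30 min break → 7 h 48 min
Thu: 7:04 AM–3:20 PM = 8 h 16 min; less 45 min break → 7 h 31 min
Fri: 6:11 AM–1:31 PM = 7 h 20 min; less 20 min break → 7 h 0 min
Total: 10 h 55 min + 7 h 48 min + 7 h 31 min + 7 h 0 min = 33 h 14 min.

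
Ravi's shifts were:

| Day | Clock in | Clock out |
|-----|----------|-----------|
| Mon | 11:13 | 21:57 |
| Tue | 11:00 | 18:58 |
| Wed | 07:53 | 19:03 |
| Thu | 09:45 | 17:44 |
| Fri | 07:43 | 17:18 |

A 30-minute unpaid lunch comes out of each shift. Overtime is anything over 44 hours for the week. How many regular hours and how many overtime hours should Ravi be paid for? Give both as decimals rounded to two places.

Mon: 11:13–21:57 = 10 h 44 min; less 30 min break → 10 h 14 min
Tue: 11:00–18:58 = 7 h 58 min; less 30 min break → 7 h 28 min
Wed: 07:53–19:03 = 11 h 10 min; less 30 min break → 10 h 40 min
Thu: 09:45–17:44 = 7 h 59 min; less 30 min break → 7 h 29 min
Fri: 07:43–17:18 = 9 h 35 min; less 30 min break → 9 h 5 min
Total worked: 44 h 56 min = 44.93 h.
Threshold 44 h → overtime 0 h 56 min, regular 44 h 0 min.

Regular 44.00 hours, overtime 0.93 hours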